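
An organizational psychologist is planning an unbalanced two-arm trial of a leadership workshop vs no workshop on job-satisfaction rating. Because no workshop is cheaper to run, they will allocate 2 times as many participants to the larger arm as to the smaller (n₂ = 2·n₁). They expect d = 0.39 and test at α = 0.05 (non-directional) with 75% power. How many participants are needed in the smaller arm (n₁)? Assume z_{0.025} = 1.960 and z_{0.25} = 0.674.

With allocation ratio k = n₂/n₁ = 2, Var(x̄₁−x̄₂) = σ²(1/n₁ + 1/(k·n₁)) = σ²·(k+1)/(k·n₁).
So n₁ = (1 + 1/k)·((z_{α/2} + z_β)/d)² = 1.500 × (2.634/0.39)².
n₁ = 1.500 × 45.61 = 68.4.
Round up: n₁ = 69, giving n₂ = 2 × 69 = 138.

n₁ = 69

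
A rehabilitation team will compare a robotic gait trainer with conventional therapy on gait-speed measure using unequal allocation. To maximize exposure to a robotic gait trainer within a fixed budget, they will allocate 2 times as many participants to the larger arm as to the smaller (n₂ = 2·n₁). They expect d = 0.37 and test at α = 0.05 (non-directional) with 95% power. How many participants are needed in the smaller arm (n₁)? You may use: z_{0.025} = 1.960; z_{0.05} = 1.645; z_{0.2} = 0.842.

n₁ = 143

With allocation ratio k = n₂/n₁ = 2, Var(x̄₁−x̄₂) = σ²(1/n₁ + 1/(k·n₁)) = σ²·(k+1)/(k·n₁).
So n₁ = (1 + 1/k)·((z_{α/2} + z_β)/d)² = 1.500 × (3.605/0.37)².
n₁ = 1.500 × 94.93 = 142.4.
Round up: n₁ = 143, giving n₂ = 2 × 143 = 286.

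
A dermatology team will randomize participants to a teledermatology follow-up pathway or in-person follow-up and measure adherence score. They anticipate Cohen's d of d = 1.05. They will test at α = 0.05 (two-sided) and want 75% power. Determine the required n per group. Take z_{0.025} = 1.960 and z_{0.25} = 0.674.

n = 13 per group

For two independent groups with equal n: n = 2·((z_{α/2} + z_β) / d)².
z_{α/2} + z_β = 1.960 + 0.674 = 2.634.
n = 2 × (2.634 / 1.05)² = 2 × 2.509² = 2 × 6.29 = 12.6.
Round up to the next whole participant.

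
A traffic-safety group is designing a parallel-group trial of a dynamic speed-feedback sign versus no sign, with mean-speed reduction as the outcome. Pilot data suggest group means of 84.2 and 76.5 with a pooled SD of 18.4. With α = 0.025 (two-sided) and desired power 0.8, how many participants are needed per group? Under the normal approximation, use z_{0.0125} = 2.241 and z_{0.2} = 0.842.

n = 109 per group

Cohen's d = |M₁ − M₂| / SD_pooled = |84.2 − 76.5| / 18.4 = 7.7 / 18.4 = 0.418.
For two independent groups with equal n: n = 2·((z_{α/2} + z_β) / d)².
z_{α/2} + z_β = 2.241 + 0.842 = 3.083.
n = 2 × (3.083 / 0.418)² = 2 × 7.376² = 2 × 54.40 = 108.8.
Round up to the next whole participant.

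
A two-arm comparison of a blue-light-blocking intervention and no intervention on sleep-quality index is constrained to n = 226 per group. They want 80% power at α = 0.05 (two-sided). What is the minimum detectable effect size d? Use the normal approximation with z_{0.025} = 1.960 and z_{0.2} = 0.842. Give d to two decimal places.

For two independent groups of n = 226 each: d_min = (z_{α/2} + z_β)·√(2/n).
z-sum = 1.960 + 0.842 = 2.802.
d_min = 2.802 × √(2/226) = 2.802 × 0.0941 = 0.264.

d_min ≈ 0.26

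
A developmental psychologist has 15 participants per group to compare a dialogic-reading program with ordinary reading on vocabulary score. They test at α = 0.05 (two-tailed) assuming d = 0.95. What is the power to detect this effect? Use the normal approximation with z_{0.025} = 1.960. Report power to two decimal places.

For two equal groups, power = Φ(d·√(n/2) − z_{α/2}).
d·√(n/2) = 0.95 × √(15/2) = 0.95 × 2.739 = 2.602.
z_β = 2.602 − 1.960 = 0.642.
Power = Φ(0.642) = 0.739.

power ≈ 0.74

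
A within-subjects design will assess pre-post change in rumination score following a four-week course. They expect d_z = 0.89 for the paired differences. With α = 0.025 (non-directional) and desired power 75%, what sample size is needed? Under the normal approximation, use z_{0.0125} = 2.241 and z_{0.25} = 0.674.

For a paired (one-sample on differences) test: n = ((z_{α/2} + z_β) / d)².
z_{α/2} + z_β = 2.241 + 0.674 = 2.915.
n = (2.915 / 0.89)² = 3.275² = 10.73.
Round up.

n = 11 pairs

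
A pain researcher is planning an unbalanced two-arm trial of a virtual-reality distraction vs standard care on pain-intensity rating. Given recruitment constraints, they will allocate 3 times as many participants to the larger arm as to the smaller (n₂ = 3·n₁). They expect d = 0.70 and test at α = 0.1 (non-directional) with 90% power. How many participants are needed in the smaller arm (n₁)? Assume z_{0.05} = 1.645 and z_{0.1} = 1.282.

With allocation ratio k = n₂/n₁ = 3, Var(x̄₁−x̄₂) = σ²(1/n₁ + 1/(k·n₁)) = σ²·(k+1)/(k·n₁).
So n₁ = (1 + 1/k)·((z_{α/2} + z_β)/d)² = 1.333 × (2.927/0.70)².
n₁ = 1.333 × 17.48 = 23.3.
Round up: n₁ = 24, giving n₂ = 3 × 24 = 72.

n₁ = 24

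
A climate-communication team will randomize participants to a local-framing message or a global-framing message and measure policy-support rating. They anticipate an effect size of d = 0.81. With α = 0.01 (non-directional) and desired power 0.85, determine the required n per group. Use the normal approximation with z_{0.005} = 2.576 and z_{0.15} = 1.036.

For two independent groups with equal n: n = 2·((z_{α/2} + z_β) / d)².
z_{α/2} + z_β = 2.576 + 1.036 = 3.612.
n = 2 × (3.612 / 0.81)² = 2 × 4.459² = 2 × 19.88 = 39.8.
Round up to the next whole participant.

n = 40 per group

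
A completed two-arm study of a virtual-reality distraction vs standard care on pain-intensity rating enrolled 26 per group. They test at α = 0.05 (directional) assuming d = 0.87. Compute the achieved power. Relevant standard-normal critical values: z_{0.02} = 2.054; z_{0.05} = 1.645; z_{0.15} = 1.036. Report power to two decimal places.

power ≈ 0.93

For two equal groups, power = Φ(d·√(n/2) − z_{α}).
d·√(n/2) = 0.87 × √(26/2) = 0.87 × 3.606 = 3.137.
z_β = 3.137 − 1.645 = 1.492.
Power = Φ(1.492) = 0.932.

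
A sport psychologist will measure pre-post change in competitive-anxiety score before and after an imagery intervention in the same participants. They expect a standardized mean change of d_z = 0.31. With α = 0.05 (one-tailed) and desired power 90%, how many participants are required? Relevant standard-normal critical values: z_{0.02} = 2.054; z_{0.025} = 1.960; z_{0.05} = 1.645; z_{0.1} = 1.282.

For a paired (one-sample on differences) test: n = ((z_{α} + z_β) / d)².
z_{α} + z_β = 1.645 + 1.282 = 2.927.
n = (2.927 / 0.31)² = 9.442² = 89.15.
Round up.

n = 90 pairs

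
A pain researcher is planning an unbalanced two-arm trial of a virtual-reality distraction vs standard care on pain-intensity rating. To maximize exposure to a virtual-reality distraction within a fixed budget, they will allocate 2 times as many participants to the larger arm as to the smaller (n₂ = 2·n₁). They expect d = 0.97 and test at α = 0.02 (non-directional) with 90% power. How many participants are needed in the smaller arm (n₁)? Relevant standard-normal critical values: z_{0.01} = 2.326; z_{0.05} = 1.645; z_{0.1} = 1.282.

n₁ = 21

With allocation ratio k = n₂/n₁ = 2, Var(x̄₁−x̄₂) = σ²(1/n₁ + 1/(k·n₁)) = σ²·(k+1)/(k·n₁).
So n₁ = (1 + 1/k)·((z_{α/2} + z_β)/d)² = 1.500 × (3.608/0.97)².
n₁ = 1.500 × 13.84 = 20.8.
Round up: n₁ = 21, giving n₂ = 2 × 21 = 42.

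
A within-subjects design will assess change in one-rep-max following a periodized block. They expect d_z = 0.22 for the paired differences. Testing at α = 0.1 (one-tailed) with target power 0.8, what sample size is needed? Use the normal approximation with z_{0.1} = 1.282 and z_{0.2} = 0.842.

For a paired (one-sample on differences) test: n = ((z_{α} + z_β) / d)².
z_{α} + z_β = 1.282 + 0.842 = 2.124.
n = (2.124 / 0.22)² = 9.655² = 93.21.
Round up.

n = 94 pairs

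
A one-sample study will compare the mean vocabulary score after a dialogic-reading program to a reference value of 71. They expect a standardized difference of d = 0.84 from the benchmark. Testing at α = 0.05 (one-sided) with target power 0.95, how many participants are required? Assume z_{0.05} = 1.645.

n = 16

For a one-sample test: n = ((z_{α} + z_β) / d)².
z_{α} + z_β = 1.645 + 1.645 = 3.290.
n = (3.290 / 0.84)² = 3.917² = 15.34.
Round up.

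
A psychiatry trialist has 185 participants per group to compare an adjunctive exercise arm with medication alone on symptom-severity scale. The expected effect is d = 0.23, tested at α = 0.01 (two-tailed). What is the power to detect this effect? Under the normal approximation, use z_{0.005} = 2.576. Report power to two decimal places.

power ≈ 0.36

For two equal groups, power = Φ(d·√(n/2) − z_{α/2}).
d·√(n/2) = 0.23 × √(185/2) = 0.23 × 9.618 = 2.212.
z_β = 2.212 − 2.576 = -0.364.
Power = Φ(-0.364) = 0.358.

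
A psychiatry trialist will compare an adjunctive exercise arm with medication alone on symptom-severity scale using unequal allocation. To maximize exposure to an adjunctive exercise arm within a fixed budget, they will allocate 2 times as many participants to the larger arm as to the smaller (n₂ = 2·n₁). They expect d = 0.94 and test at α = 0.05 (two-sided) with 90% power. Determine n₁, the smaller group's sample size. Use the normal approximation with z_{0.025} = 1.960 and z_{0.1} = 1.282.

With allocation ratio k = n₂/n₁ = 2, Var(x̄₁−x̄₂) = σ²(1/n₁ + 1/(k·n₁)) = σ²·(k+1)/(k·n₁).
So n₁ = (1 + 1/k)·((z_{α/2} + z_β)/d)² = 1.500 × (3.242/0.94)².
n₁ = 1.500 × 11.90 = 17.8.
Round up: n₁ = 18, giving n₂ = 2 × 18 = 36.

n₁ = 18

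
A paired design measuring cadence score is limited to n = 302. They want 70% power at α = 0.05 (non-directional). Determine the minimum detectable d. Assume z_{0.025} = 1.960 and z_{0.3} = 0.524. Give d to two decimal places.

d_min ≈ 0.14

For a single sample (or paired design) of n = 302: d_min = (z_{α/2} + z_β)/√n.
z-sum = 1.960 + 0.524 = 2.484.
d_min = 2.484 / √302 = 2.484 / 17.378 = 0.143.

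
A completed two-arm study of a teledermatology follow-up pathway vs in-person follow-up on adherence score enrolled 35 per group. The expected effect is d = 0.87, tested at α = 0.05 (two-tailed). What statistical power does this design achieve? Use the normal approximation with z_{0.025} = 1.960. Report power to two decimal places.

power ≈ 0.95

For two equal groups, power = Φ(d·√(n/2) − z_{α/2}).
d·√(n/2) = 0.87 × √(35/2) = 0.87 × 4.183 = 3.639.
z_β = 3.639 − 1.960 = 1.679.
Power = Φ(1.679) = 0.953.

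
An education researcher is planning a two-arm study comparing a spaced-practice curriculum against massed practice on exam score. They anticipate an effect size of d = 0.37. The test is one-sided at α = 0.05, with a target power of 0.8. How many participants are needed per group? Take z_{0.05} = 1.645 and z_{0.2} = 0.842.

For two independent groups with equal n: n = 2·((z_{α} + z_β) / d)².
z_{α} + z_β = 1.645 + 0.842 = 2.487.
n = 2 × (2.487 / 0.37)² = 2 × 6.722² = 2 × 45.18 = 90.4.
Round up to the next whole participant.

n = 91 per group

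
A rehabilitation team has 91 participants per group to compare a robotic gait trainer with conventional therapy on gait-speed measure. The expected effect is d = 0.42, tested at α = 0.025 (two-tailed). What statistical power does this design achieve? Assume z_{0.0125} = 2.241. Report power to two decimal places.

For two equal groups, power = Φ(d·√(n/2) − z_{α/2}).
d·√(n/2) = 0.42 × √(91/2) = 0.42 × 6.745 = 2.833.
z_β = 2.833 − 2.241 = 0.592.
Power = Φ(0.592) = 0.723.

power ≈ 0.72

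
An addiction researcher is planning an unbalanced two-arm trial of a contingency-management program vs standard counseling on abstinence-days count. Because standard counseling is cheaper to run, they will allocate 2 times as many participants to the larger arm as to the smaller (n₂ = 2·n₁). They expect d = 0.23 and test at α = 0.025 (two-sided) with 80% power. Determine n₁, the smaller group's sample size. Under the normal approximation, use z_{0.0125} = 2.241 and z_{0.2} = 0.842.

n₁ = 270

With allocation ratio k = n₂/n₁ = 2, Var(x̄₁−x̄₂) = σ²(1/n₁ + 1/(k·n₁)) = σ²·(k+1)/(k·n₁).
So n₁ = (1 + 1/k)·((z_{α/2} + z_β)/d)² = 1.500 × (3.083/0.23)².
n₁ = 1.500 × 179.68 = 269.5.
Round up: n₁ = 270, giving n₂ = 2 × 270 = 540.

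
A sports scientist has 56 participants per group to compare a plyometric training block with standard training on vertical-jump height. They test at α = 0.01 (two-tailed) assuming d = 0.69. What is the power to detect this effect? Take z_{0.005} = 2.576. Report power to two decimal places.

For two equal groups, power = Φ(d·√(n/2) − z_{α/2}).
d·√(n/2) = 0.69 × √(56/2) = 0.69 × 5.292 = 3.651.
z_β = 3.651 − 2.576 = 1.075.
Power = Φ(1.075) = 0.859.

power ≈ 0.86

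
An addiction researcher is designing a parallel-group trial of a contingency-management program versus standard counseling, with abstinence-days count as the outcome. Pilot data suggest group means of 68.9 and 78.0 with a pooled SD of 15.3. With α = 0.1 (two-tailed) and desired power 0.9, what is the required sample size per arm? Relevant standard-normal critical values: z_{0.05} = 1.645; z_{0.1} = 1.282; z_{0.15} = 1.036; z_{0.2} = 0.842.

Cohen's d = |M₁ − M₂| / SD_pooled = |68.9 − 78.0| / 15.3 = 9.1 / 15.3 = 0.595.
For two independent groups with equal n: n = 2·((z_{α/2} + z_β) / d)².
z_{α/2} + z_β = 1.645 + 1.282 = 2.927.
n = 2 × (2.927 / 0.595)² = 2 × 4.919² = 2 × 24.20 = 48.4.
Round up to the next whole participant.

n = 49 per group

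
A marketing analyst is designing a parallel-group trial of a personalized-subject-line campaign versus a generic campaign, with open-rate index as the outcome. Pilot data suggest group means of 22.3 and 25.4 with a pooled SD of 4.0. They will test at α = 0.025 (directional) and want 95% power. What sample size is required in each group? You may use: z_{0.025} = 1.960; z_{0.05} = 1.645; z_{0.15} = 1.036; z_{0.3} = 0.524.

n = 44 per group

Cohen's d = |M₁ − M₂| / SD_pooled = |22.3 − 25.4| / 4.0 = 3.1 / 4.0 = 0.775.
For two independent groups with equal n: n = 2·((z_{α} + z_β) / d)².
z_{α} + z_β = 1.960 + 1.645 = 3.605.
n = 2 × (3.605 / 0.775)² = 2 × 4.652² = 2 × 21.64 = 43.3.
Round up to the next whole participant.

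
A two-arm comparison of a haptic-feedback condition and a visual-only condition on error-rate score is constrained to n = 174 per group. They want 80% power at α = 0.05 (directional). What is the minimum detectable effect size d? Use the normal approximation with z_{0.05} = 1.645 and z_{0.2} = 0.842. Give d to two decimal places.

For two independent groups of n = 174 each: d_min = (z_{α} + z_β)·√(2/n).
z-sum = 1.645 + 0.842 = 2.487.
d_min = 2.487 × √(2/174) = 2.487 × 0.1072 = 0.267.

d_min ≈ 0.27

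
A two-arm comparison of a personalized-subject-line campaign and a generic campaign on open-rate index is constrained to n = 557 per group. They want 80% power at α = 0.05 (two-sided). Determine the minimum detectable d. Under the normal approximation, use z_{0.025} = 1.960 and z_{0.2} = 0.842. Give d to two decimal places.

d_min ≈ 0.17

For two independent groups of n = 557 each: d_min = (z_{α/2} + z_β)·√(2/n).
z-sum = 1.960 + 0.842 = 2.802.
d_min = 2.802 × √(2/557) = 2.802 × 0.0599 = 0.168.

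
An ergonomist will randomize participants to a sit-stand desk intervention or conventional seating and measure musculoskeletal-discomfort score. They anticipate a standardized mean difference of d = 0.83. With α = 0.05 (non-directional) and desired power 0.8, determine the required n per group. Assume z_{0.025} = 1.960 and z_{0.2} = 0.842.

For two independent groups with equal n: n = 2·((z_{α/2} + z_β) / d)².
z_{α/2} + z_β = 1.960 + 0.842 = 2.802.
n = 2 × (2.802 / 0.83)² = 2 × 3.376² = 2 × 11.40 = 22.8.
Round up to the next whole participant.

n = 23 per group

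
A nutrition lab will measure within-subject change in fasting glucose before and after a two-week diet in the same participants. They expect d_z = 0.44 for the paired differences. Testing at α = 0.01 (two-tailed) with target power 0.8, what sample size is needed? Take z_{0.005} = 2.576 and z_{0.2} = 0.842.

n = 61 pairs

For a paired (one-sample on differences) test: n = ((z_{α/2} + z_β) / d)².
z_{α/2} + z_β = 2.576 + 0.842 = 3.418.
n = (3.418 / 0.44)² = 7.768² = 60.34.
Round up.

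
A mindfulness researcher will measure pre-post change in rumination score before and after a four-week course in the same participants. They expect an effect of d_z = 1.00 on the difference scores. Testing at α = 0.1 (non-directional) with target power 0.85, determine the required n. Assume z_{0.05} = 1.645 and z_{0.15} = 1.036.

For a paired (one-sample on differences) test: n = ((z_{α/2} + z_β) / d)².
z_{α/2} + z_β = 1.645 + 1.036 = 2.681.
n = (2.681 / 1.00)² = 2.681² = 7.19.
Round up.

n = 8 pairs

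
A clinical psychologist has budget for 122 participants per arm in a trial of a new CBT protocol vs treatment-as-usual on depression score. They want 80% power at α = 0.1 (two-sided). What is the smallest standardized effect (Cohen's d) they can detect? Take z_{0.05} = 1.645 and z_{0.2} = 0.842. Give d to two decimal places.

d_min ≈ 0.32

For two independent groups of n = 122 each: d_min = (z_{α/2} + z_β)·√(2/n).
z-sum = 1.645 + 0.842 = 2.487.
d_min = 2.487 × √(2/122) = 2.487 × 0.1280 = 0.318.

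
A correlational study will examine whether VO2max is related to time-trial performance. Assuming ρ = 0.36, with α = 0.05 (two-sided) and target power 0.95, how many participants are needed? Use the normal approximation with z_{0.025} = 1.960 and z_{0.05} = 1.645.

n = 95

Fisher's z: C = ½·ln((1+r)/(1−r)) = ½·ln(2.1250) = 0.3769.
n = ((z_{α/2} + z_β)/C)² + 3.
(1.960 + 1.645) / 0.3769 = 3.605 / 0.3769 = 9.565.
n = 9.565² + 3 = 91.49 + 3 = 94.5.
Round up.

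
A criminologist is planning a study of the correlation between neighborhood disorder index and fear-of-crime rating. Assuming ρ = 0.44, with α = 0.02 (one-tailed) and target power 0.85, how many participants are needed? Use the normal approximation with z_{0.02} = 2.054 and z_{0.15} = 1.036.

n = 46

Fisher's z: C = ½·ln((1+r)/(1−r)) = ½·ln(2.5714) = 0.4722.
n = ((z_{α} + z_β)/C)² + 3.
(2.054 + 1.036) / 0.4722 = 3.090 / 0.4722 = 6.544.
n = 6.544² + 3 = 42.82 + 3 = 45.8.
Round up.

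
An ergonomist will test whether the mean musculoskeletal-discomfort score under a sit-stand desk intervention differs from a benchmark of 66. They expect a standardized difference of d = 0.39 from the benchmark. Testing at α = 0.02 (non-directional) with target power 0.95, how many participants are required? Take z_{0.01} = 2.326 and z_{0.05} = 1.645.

For a one-sample test: n = ((z_{α/2} + z_β) / d)².
z_{α/2} + z_β = 2.326 + 1.645 = 3.971.
n = (3.971 / 0.39)² = 10.182² = 103.67.
Round up.

n = 104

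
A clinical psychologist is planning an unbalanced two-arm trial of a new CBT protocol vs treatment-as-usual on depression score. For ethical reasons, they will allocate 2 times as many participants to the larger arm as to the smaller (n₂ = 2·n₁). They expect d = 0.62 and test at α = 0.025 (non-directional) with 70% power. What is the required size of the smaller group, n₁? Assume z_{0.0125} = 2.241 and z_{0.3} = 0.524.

n₁ = 30

With allocation ratio k = n₂/n₁ = 2, Var(x̄₁−x̄₂) = σ²(1/n₁ + 1/(k·n₁)) = σ²·(k+1)/(k·n₁).
So n₁ = (1 + 1/k)·((z_{α/2} + z_β)/d)² = 1.500 × (2.765/0.62)².
n₁ = 1.500 × 19.89 = 29.8.
Round up: n₁ = 30, giving n₂ = 2 × 30 = 60.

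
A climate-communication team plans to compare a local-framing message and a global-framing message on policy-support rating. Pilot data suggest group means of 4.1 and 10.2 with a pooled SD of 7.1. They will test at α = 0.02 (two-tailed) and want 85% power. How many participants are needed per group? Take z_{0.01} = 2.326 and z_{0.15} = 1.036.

Cohen's d = |M₁ − M₂| / SD_pooled = |4.1 − 10.2| / 7.1 = 6.1 / 7.1 = 0.859.
For two independent groups with equal n: n = 2·((z_{α/2} + z_β) / d)².
z_{α/2} + z_β = 2.326 + 1.036 = 3.362.
n = 2 × (3.362 / 0.859)² = 2 × 3.914² = 2 × 15.32 = 30.6.
Round up to the next whole participant.

n = 31 per group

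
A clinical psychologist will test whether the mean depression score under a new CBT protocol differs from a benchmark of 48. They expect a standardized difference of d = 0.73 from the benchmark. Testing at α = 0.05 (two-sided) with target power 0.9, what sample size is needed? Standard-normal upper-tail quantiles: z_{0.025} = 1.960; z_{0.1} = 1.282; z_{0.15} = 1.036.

n = 20

For a one-sample test: n = ((z_{α/2} + z_β) / d)².
z_{α/2} + z_β = 1.960 + 1.282 = 3.242.
n = (3.242 / 0.73)² = 4.441² = 19.72.
Round up.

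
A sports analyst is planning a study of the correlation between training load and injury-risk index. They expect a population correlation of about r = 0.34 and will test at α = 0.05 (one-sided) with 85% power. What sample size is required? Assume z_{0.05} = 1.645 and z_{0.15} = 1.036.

Fisher's z: C = ½·ln((1+r)/(1−r)) = ½·ln(2.0303) = 0.3541.
n = ((z_{α} + z_β)/C)² + 3.
(1.645 + 1.036) / 0.3541 = 2.681 / 0.3541 = 7.571.
n = 7.571² + 3 = 57.32 + 3 = 60.3.
Round up.

n = 61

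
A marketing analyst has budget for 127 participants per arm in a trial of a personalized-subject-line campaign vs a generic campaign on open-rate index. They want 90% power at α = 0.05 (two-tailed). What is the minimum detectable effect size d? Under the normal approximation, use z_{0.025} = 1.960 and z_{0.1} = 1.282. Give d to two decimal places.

d_min ≈ 0.41

For two independent groups of n = 127 each: d_min = (z_{α/2} + z_β)·√(2/n).
z-sum = 1.960 + 1.282 = 3.242.
d_min = 3.242 × √(2/127) = 3.242 × 0.1255 = 0.407.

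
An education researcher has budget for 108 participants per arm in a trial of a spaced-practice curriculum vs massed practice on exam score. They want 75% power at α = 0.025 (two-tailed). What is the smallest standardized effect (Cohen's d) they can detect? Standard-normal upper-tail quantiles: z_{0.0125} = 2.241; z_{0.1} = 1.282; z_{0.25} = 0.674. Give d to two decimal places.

For two independent groups of n = 108 each: d_min = (z_{α/2} + z_β)·√(2/n).
z-sum = 2.241 + 0.674 = 2.915.
d_min = 2.915 × √(2/108) = 2.915 × 0.1361 = 0.397.

d_min ≈ 0.40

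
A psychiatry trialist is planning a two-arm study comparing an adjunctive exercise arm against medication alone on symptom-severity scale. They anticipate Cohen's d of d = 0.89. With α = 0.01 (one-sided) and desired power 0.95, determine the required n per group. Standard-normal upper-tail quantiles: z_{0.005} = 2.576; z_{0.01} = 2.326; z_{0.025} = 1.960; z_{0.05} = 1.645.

n = 40 per group

For two independent groups with equal n: n = 2·((z_{α} + z_β) / d)².
z_{α} + z_β = 2.326 + 1.645 = 3.971.
n = 2 × (3.971 / 0.89)² = 2 × 4.462² = 2 × 19.91 = 39.8.
Round up to the next whole participant.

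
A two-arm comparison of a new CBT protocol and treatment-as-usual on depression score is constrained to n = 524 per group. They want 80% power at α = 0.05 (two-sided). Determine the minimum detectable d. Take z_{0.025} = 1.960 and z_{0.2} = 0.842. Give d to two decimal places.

d_min ≈ 0.17

For two independent groups of n = 524 each: d_min = (z_{α/2} + z_β)·√(2/n).
z-sum = 1.960 + 0.842 = 2.802.
d_min = 2.802 × √(2/524) = 2.802 × 0.0618 = 0.173.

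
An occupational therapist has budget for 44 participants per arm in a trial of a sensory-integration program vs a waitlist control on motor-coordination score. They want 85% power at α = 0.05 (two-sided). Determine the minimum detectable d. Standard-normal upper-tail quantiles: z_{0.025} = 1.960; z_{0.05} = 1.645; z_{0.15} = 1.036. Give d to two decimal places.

d_min ≈ 0.64

For two independent groups of n = 44 each: d_min = (z_{α/2} + z_β)·√(2/n).
z-sum = 1.960 + 1.036 = 2.996.
d_min = 2.996 × √(2/44) = 2.996 × 0.2132 = 0.639.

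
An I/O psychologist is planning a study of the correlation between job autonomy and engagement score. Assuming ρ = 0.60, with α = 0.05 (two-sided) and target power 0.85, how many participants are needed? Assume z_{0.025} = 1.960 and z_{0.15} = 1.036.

Fisher's z: C = ½·ln((1+r)/(1−r)) = ½·ln(4.0000) = 0.6931.
n = ((z_{α/2} + z_β)/C)² + 3.
(1.960 + 1.036) / 0.6931 = 2.996 / 0.6931 = 4.323.
n = 4.323² + 3 = 18.68 + 3 = 21.7.
Round up.

n = 22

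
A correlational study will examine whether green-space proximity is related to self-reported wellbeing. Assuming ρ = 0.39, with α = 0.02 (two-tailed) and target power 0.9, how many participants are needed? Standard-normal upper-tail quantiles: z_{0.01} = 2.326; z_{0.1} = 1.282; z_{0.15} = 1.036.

n = 80

Fisher's z: C = ½·ln((1+r)/(1−r)) = ½·ln(2.2787) = 0.4118.
n = ((z_{α/2} + z_β)/C)² + 3.
(2.326 + 1.282) / 0.4118 = 3.608 / 0.4118 = 8.762.
n = 8.762² + 3 = 76.76 + 3 = 79.8.
Round up.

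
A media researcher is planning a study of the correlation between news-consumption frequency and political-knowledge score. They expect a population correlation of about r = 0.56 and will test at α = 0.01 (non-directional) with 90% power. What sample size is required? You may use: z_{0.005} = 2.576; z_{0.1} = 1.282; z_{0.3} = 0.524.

Fisher's z: C = ½·ln((1+r)/(1−r)) = ½·ln(3.5455) = 0.6328.
n = ((z_{α/2} + z_β)/C)² + 3.
(2.576 + 1.282) / 0.6328 = 3.858 / 0.6328 = 6.097.
n = 6.097² + 3 = 37.17 + 3 = 40.2.
Round up.

n = 41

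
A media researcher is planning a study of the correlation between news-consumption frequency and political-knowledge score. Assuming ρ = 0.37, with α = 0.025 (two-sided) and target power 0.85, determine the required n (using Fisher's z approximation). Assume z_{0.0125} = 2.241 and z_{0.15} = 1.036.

Fisher's z: C = ½·ln((1+r)/(1−r)) = ½·ln(2.1746) = 0.3884.
n = ((z_{α/2} + z_β)/C)² + 3.
(2.241 + 1.036) / 0.3884 = 3.277 / 0.3884 = 8.437.
n = 8.437² + 3 = 71.19 + 3 = 74.2.
Round up.

n = 75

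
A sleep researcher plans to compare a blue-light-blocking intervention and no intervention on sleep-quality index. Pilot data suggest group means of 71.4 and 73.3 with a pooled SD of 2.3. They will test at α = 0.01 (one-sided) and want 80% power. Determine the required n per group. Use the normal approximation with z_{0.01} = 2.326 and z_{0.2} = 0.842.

Cohen's d = |M₁ − M₂| / SD_pooled = |71.4 − 73.3| / 2.3 = 1.9 / 2.3 = 0.826.
For two independent groups with equal n: n = 2·((z_{α} + z_β) / d)².
z_{α} + z_β = 2.326 + 0.842 = 3.168.
n = 2 × (3.168 / 0.826)² = 2 × 3.835² = 2 × 14.71 = 29.4.
Round up to the next whole participant.

n = 30 per group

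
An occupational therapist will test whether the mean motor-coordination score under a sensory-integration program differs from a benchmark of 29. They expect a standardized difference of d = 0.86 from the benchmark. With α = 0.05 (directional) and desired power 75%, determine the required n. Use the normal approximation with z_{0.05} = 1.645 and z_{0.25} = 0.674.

For a one-sample test: n = ((z_{α} + z_β) / d)².
z_{α} + z_β = 1.645 + 0.674 = 2.319.
n = (2.319 / 0.86)² = 2.697² = 7.27.
Round up.

n = 8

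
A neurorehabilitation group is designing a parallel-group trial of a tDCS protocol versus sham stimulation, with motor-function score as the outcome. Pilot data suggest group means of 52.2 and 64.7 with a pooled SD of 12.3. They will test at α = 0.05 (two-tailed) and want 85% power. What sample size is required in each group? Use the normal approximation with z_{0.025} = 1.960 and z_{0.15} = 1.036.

Cohen's d = |M₁ − M₂| / SD_pooled = |52.2 − 64.7| / 12.3 = 12.5 / 12.3 = 1.016.
For two independent groups with equal n: n = 2·((z_{α/2} + z_β) / d)².
z_{α/2} + z_β = 1.960 + 1.036 = 2.996.
n = 2 × (2.996 / 1.016)² = 2 × 2.949² = 2 × 8.70 = 17.4.
Round up to the next whole participant.

n = 18 per group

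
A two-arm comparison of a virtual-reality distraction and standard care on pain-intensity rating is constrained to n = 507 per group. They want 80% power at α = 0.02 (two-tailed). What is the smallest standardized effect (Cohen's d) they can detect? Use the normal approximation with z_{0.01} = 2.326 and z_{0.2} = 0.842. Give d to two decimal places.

d_min ≈ 0.20

For two independent groups of n = 507 each: d_min = (z_{α/2} + z_β)·√(2/n).
z-sum = 2.326 + 0.842 = 3.168.
d_min = 3.168 × √(2/507) = 3.168 × 0.0628 = 0.199.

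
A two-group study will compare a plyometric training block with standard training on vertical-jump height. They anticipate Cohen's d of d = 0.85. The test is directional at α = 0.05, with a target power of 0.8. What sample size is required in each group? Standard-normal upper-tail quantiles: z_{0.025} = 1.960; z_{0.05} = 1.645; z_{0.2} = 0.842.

n = 18 per group

For two independent groups with equal n: n = 2·((z_{α} + z_β) / d)².
z_{α} + z_β = 1.645 + 0.842 = 2.487.
n = 2 × (2.487 / 0.85)² = 2 × 2.926² = 2 × 8.56 = 17.1.
Round up to the next whole participant.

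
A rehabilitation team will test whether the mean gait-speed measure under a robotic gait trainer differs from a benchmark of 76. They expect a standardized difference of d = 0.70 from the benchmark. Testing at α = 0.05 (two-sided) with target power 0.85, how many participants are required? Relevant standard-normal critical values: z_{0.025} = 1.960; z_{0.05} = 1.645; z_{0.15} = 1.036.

For a one-sample test: n = ((z_{α/2} + z_β) / d)².
z_{α/2} + z_β = 1.960 + 1.036 = 2.996.
n = (2.996 / 0.70)² = 4.280² = 18.32.
Round up.

n = 19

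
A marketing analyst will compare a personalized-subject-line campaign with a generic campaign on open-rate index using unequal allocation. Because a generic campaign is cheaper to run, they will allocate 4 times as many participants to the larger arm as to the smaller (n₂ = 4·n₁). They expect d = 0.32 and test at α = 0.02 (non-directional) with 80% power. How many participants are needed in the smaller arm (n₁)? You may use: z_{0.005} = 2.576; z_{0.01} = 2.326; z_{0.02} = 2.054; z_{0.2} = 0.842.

n₁ = 123

With allocation ratio k = n₂/n₁ = 4, Var(x̄₁−x̄₂) = σ²(1/n₁ + 1/(k·n₁)) = σ²·(k+1)/(k·n₁).
So n₁ = (1 + 1/k)·((z_{α/2} + z_β)/d)² = 1.250 × (3.168/0.32)².
n₁ = 1.250 × 98.01 = 122.5.
Round up: n₁ = 123, giving n₂ = 4 × 123 = 492.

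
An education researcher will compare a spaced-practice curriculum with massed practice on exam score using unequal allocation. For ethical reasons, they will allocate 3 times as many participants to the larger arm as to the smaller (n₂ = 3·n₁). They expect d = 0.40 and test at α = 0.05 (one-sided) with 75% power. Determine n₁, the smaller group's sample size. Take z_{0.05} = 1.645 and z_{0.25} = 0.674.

n₁ = 45

With allocation ratio k = n₂/n₁ = 3, Var(x̄₁−x̄₂) = σ²(1/n₁ + 1/(k·n₁)) = σ²·(k+1)/(k·n₁).
So n₁ = (1 + 1/k)·((z_{α} + z_β)/d)² = 1.333 × (2.319/0.40)².
n₁ = 1.333 × 33.61 = 44.8.
Round up: n₁ = 45, giving n₂ = 3 × 45 = 135.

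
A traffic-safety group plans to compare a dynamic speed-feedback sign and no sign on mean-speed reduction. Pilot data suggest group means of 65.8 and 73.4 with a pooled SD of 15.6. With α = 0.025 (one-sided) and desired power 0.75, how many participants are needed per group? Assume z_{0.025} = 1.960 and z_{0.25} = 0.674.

Cohen's d = |M₁ − M₂| / SD_pooled = |65.8 − 73.4| / 15.6 = 7.6 / 15.6 = 0.487.
For two independent groups with equal n: n = 2·((z_{α} + z_β) / d)².
z_{α} + z_β = 1.960 + 0.674 = 2.634.
n = 2 × (2.634 / 0.487)² = 2 × 5.409² = 2 × 29.25 = 58.5.
Round up to the next whole participant.

n = 59 per group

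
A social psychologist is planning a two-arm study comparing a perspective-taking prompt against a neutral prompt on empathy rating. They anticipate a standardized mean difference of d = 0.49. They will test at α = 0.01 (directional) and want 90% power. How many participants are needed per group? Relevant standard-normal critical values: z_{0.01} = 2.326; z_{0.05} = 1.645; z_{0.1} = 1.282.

For two independent groups with equal n: n = 2·((z_{α} + z_β) / d)².
z_{α} + z_β = 2.326 + 1.282 = 3.608.
n = 2 × (3.608 / 0.49)² = 2 × 7.363² = 2 × 54.22 = 108.4.
Round up to the next whole participant.

n = 109 per group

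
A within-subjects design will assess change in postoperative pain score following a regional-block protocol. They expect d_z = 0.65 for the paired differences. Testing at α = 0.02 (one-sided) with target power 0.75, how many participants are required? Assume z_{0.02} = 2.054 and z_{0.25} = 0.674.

For a paired (one-sample on differences) test: n = ((z_{α} + z_β) / d)².
z_{α} + z_β = 2.054 + 0.674 = 2.728.
n = (2.728 / 0.65)² = 4.197² = 17.61.
Round up.

n = 18 pairs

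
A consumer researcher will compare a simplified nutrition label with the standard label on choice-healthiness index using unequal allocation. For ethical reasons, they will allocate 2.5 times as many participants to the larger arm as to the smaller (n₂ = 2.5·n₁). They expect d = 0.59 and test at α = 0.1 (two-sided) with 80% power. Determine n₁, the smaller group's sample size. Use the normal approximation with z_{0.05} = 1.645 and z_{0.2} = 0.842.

With allocation ratio k = n₂/n₁ = 2.5, Var(x̄₁−x̄₂) = σ²(1/n₁ + 1/(k·n₁)) = σ²·(k+1)/(k·n₁).
So n₁ = (1 + 1/k)·((z_{α/2} + z_β)/d)² = 1.400 × (2.487/0.59)².
n₁ = 1.400 × 17.77 = 24.9.
Round up: n₁ = 25, giving n₂ = ⌈2.5 × 25⌉ = ⌈62.5⌉ = 63.

n₁ = 25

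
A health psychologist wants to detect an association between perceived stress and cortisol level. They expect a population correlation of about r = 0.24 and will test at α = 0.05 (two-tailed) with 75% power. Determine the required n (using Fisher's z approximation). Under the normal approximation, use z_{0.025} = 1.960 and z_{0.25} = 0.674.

n = 119

Fisher's z: C = ½·ln((1+r)/(1−r)) = ½·ln(1.6316) = 0.2448.
n = ((z_{α/2} + z_β)/C)² + 3.
(1.960 + 0.674) / 0.2448 = 2.634 / 0.2448 = 10.760.
n = 10.760² + 3 = 115.77 + 3 = 118.8.
Round up.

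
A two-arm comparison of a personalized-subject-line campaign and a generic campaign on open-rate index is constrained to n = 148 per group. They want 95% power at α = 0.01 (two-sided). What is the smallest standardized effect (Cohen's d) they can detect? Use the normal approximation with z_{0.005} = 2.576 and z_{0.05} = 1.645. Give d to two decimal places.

d_min ≈ 0.49

For two independent groups of n = 148 each: d_min = (z_{α/2} + z_β)·√(2/n).
z-sum = 2.576 + 1.645 = 4.221.
d_min = 4.221 × √(2/148) = 4.221 × 0.1162 = 0.491.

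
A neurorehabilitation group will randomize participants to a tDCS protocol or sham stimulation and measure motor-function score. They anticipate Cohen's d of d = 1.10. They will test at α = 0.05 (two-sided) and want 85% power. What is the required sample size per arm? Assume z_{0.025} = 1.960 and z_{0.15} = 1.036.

For two independent groups with equal n: n = 2·((z_{α/2} + z_β) / d)².
z_{α/2} + z_β = 1.960 + 1.036 = 2.996.
n = 2 × (2.996 / 1.10)² = 2 × 2.724² = 2 × 7.42 = 14.8.
Round up to the next whole participant.

n = 15 per group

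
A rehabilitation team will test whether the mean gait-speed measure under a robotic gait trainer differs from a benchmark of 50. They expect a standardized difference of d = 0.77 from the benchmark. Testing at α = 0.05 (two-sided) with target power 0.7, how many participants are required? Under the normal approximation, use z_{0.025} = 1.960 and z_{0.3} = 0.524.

n = 11

For a one-sample test: n = ((z_{α/2} + z_β) / d)².
z_{α/2} + z_β = 1.960 + 0.524 = 2.484.
n = (2.484 / 0.77)² = 3.226² = 10.41.
Round up.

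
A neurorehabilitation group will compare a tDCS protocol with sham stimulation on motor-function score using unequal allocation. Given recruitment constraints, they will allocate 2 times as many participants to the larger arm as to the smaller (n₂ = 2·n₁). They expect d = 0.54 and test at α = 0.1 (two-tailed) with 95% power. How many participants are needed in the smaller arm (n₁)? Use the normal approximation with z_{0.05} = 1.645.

n₁ = 56

With allocation ratio k = n₂/n₁ = 2, Var(x̄₁−x̄₂) = σ²(1/n₁ + 1/(k·n₁)) = σ²·(k+1)/(k·n₁).
So n₁ = (1 + 1/k)·((z_{α/2} + z_β)/d)² = 1.500 × (3.290/0.54)².
n₁ = 1.500 × 37.12 = 55.7.
Round up: n₁ = 56, giving n₂ = 2 × 56 = 112.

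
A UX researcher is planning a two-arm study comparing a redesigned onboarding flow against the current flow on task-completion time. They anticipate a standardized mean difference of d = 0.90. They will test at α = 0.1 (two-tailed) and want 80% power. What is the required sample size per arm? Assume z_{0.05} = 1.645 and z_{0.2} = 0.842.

For two independent groups with equal n: n = 2·((z_{α/2} + z_β) / d)².
z_{α/2} + z_β = 1.645 + 0.842 = 2.487.
n = 2 × (2.487 / 0.90)² = 2 × 2.763² = 2 × 7.64 = 15.3.
Round up to the next whole participant.

n = 16 per group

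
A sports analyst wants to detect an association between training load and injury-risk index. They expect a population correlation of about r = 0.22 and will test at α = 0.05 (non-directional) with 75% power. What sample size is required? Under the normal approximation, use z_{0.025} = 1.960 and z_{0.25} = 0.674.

n = 142

Fisher's z: C = ½·ln((1+r)/(1−r)) = ½·ln(1.5641) = 0.2237.
n = ((z_{α/2} + z_β)/C)² + 3.
(1.960 + 0.674) / 0.2237 = 2.634 / 0.2237 = 11.775.
n = 11.775² + 3 = 138.64 + 3 = 141.6.
Round up.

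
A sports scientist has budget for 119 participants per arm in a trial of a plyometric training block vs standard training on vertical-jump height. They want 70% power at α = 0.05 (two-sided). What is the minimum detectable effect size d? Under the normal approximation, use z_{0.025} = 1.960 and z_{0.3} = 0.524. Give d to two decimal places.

For two independent groups of n = 119 each: d_min = (z_{α/2} + z_β)·√(2/n).
z-sum = 1.960 + 0.524 = 2.484.
d_min = 2.484 × √(2/119) = 2.484 × 0.1296 = 0.322.

d_min ≈ 0.32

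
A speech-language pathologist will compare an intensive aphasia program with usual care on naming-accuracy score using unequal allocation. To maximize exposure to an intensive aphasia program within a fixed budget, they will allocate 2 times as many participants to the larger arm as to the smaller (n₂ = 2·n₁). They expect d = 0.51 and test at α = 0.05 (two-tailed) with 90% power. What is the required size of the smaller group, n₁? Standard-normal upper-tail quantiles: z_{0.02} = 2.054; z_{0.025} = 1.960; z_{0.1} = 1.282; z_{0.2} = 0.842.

n₁ = 61

With allocation ratio k = n₂/n₁ = 2, Var(x̄₁−x̄₂) = σ²(1/n₁ + 1/(k·n₁)) = σ²·(k+1)/(k·n₁).
So n₁ = (1 + 1/k)·((z_{α/2} + z_β)/d)² = 1.500 × (3.242/0.51)².
n₁ = 1.500 × 40.41 = 60.6.
Round up: n₁ = 61, giving n₂ = 2 × 61 = 122.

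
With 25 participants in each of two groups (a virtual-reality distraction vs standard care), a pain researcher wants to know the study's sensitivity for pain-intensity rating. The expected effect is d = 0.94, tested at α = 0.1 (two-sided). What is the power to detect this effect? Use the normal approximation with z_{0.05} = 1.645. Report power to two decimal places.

power ≈ 0.95

For two equal groups, power = Φ(d·√(n/2) − z_{α/2}).
d·√(n/2) = 0.94 × √(25/2) = 0.94 × 3.536 = 3.323.
z_β = 3.323 − 1.645 = 1.678.
Power = Φ(1.678) = 0.953.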